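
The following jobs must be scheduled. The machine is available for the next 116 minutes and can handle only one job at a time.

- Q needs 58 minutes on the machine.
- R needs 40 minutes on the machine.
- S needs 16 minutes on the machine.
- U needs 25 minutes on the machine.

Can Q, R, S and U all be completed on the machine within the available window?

Running back to back, the jobs need 58 + 40 + 16 + 25 = 139 minutes on the machine.
Since 139 > 116, they cannot all fit.

No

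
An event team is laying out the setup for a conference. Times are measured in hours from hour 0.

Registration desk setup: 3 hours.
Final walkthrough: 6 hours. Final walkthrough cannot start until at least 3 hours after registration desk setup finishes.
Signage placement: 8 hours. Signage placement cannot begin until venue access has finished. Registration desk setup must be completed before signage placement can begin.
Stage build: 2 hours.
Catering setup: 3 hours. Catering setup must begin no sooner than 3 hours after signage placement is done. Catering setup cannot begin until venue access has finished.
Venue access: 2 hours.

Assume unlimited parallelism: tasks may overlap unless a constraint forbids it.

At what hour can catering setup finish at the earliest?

17

Registration desk setup can start immediately at hour 0; it finishes at hour 3.
Nothing blocks venue access, so it runs from hour 0 to hour 2.
Signage placement has to wait for venue access (finishes hour 2); registration desk setup (finishes hour 3). The latest of these is hour 3, so signage placement runs hour 3 to 3 + 8 = hour 11.
For catering setup: signage placement (finishes hour 11, plus 3-hour gap → hour 14); venue access (finishes hour 2). Taking the maximum gives a start of hour 14, and it finishes at 14 + 3 = hour 17.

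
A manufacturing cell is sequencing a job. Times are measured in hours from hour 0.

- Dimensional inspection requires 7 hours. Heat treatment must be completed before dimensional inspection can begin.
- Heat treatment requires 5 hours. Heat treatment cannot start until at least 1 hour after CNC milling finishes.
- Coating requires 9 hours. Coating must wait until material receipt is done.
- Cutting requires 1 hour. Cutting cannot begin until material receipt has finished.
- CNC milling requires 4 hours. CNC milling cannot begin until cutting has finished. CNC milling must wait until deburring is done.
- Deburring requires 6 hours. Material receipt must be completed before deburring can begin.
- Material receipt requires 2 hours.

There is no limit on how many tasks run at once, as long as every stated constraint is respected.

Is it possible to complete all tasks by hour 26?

Material receipt can start immediately at hour 0; it finishes at hour 2.
Coating waits on material receipt (finishes hour 2), so it starts at hour 2 and finishes at 2 + 9 = hour 11.
Deburring cannot begin until material receipt (finishes hour 2). It runs from hour 2 to 2 + 6 = hour 8.
After material receipt (finishes hour 2), cutting can start at hour 2 and finishes at hour 3.
CNC milling cannot start until cutting (finishes hour 3); deburring (finishes hour 8). The controlling bound is hour 8, so CNC milling finishes at 8 + 4 = hour 12.
Heat treatment waits on CNC milling (finishes hour 12, plus 1-hour gap → hour 13), so it starts at hour 13 and finishes at 13 + 5 = hour 18.
Dimensional inspection waits on heat treatment (finishes hour 18), so it starts at hour 18 and finishes at 18 + 7 = hour 25.
Every task is finished by hour 25, which is no later than the deadline of 26, so the schedule is feasible.

Yes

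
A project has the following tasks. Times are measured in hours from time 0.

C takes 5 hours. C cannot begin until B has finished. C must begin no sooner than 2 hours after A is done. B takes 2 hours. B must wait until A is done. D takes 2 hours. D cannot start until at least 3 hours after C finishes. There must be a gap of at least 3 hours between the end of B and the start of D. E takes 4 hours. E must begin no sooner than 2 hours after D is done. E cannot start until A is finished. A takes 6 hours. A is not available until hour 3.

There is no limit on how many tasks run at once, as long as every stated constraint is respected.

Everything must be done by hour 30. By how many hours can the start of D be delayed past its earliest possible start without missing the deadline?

3

A cannot begin until its own release at hour 3. It runs from hour 3 to 3 + 6 = hour 9.
B cannot begin until A (finishes hour 9). It runs from hour 9 to 9 + 2 = hour 11.
C has to wait for B (finishes hour 11); A (finishes hour 9, plus 2-hour gap → hour 11). The latest of these is hour 11, so C runs hour 11 to 11 + 5 = hour 16.
D cannot start until C (finishes hour 16, plus 3-hour gap → hour 19); B (finishes hour 11, plus 3-hour gap → hour 14). The controlling bound is hour 19, so D finishes at 19 + 2 = hour 21.

Working backward from the deadline:
To finish by hour 30, E (duration 4) must start no later than hour 26.
D feeds into E (must start by hour 26, minus 2-hour gap → hour 24); so D must finish by hour 24 and therefore start by hour 22.
So D can start as early as hour 19 and as late as hour 22, giving 22 − 19 = 3 hours of slack.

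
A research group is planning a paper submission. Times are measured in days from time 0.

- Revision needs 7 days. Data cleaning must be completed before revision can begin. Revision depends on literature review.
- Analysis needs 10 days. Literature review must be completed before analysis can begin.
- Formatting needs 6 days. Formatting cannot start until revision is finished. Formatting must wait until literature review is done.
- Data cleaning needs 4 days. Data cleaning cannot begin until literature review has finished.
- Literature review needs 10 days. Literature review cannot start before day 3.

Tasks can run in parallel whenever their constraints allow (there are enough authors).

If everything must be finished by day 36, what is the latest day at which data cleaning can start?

Nothing follows formatting; the deadline of day 36 is its only limit. It must start by 36 − 6 = day 30.
Revision feeds into formatting (must start by day 30); so revision must finish by day 30 and therefore start by day 23.
Since revision (must start by day 23) depends on it, data cleaning must finish by day 23. Backing off its 4-day duration gives a latest start of day 19.

19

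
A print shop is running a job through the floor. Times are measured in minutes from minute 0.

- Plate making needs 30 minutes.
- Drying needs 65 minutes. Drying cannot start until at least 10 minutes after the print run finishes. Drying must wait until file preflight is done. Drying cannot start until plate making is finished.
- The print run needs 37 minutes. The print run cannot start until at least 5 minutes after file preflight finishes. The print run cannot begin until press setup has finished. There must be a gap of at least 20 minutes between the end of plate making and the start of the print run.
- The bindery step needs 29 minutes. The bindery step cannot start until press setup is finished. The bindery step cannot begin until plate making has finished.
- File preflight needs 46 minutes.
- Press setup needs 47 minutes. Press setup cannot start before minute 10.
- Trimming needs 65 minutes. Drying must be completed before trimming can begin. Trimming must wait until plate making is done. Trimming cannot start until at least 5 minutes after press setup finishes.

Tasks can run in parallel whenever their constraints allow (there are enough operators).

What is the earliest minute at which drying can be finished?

After its own release at minute 10, press setup can start at minute 10 and finishes at minute 57.
Plate making can start immediately at minute 0; it finishes at minute 30.
Nothing blocks file preflight, so it runs from minute 0 to minute 46.
The print run needs all of file preflight (finishes minute 46, plus 5-minute gap → minute 51); press setup (finishes minute 57); plate making (finishes minute 30, plus 20-minute gap → minute 50). That puts its earliest start at minute 57; it finishes at 57 + 37 = minute 94.
Drying has to wait for the print run (finishes minute 94, plus 10-minute gap → minute 104); file preflight (finishes minute 46); plate making (finishes minute 30). The latest of these is minute 104, so drying runs minute 104 to 104 + 65 = minute 169.

169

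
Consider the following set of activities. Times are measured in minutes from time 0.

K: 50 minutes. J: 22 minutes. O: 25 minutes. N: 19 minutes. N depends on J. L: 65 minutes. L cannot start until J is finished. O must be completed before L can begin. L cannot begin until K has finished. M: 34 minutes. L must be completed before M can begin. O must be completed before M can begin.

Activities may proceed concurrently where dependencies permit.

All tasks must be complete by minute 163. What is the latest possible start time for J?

42

To finish by minute 163, M (duration 34) must start no later than minute 129.
L feeds into M (must start by minute 129); so L must finish by minute 129 and therefore start by minute 64.
N must finish by minute 163; it takes 19 minutes, so it must start by 163 − 19 = minute 144.
For J: L (must start by minute 64); N (must start by minute 144). The most restrictive is minute 64; with a 22-minute duration, J must start by minute 42.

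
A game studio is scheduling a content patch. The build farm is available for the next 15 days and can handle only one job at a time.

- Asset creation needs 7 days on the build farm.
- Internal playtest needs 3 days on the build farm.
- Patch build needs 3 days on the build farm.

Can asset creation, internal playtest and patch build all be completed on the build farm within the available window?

Running back to back, the jobs need 7 + 3 + 3 = 13 days on the build farm.
Since 13 ≤ 15, they fit within the window.

Yes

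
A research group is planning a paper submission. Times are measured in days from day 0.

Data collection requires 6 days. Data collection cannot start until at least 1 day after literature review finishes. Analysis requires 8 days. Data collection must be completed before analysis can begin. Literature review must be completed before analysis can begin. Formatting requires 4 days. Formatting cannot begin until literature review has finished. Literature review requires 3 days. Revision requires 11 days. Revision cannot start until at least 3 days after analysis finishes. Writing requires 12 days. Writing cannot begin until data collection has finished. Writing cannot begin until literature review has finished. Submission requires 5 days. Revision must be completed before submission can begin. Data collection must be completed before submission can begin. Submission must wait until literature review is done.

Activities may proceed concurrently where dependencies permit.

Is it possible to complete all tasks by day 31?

No

Literature review can start immediately at day 0; it finishes at day 3.
Formatting cannot begin until literature review (finishes day 3). It runs from day 3 to 3 + 4 = day 7.
Data collection waits on literature review (finishes day 3, plus 1-day gap → day 4), so it starts at day 4 and finishes at 4 + 6 = day 10.
Writing has to wait for data collection (finishes day 10); literature review (finishes day 3). The latest of these is day 10, so writing runs day 10 to 10 + 12 = day 22.
For analysis: data collection (finishes day 10); literature review (finishes day 3). Taking the maximum gives a start of day 10, and it finishes at 10 + 8 = day 18.
Revision cannot begin until analysis (finishes day 18, plus 3-day gap → day 21). It runs from day 21 to 21 + 11 = day 32.
For submission: revision (finishes day 32); data collection (finishes day 10); literature review (finishes day 3). Taking the maximum gives a start of day 32, and it finishes at 32 + 5 = day 37.
The earliest everything can be done is day 37, which is after the deadline of 31, so it is not possible.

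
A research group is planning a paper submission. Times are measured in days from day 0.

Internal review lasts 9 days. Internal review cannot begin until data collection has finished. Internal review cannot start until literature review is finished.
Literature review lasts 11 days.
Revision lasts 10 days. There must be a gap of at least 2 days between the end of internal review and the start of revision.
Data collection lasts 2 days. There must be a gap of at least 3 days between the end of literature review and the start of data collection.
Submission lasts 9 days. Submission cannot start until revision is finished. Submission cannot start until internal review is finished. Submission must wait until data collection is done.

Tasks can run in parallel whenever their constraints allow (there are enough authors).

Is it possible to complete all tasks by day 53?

Literature review can start immediately at day 0; it finishes at day 11.
Data collection cannot begin until literature review (finishes day 11, plus 3-day gap → day 14). It runs from day 14 to 14 + 2 = day 16.
Internal review has to wait for data collection (finishes day 16); literature review (finishes day 11). The latest of these is day 16, so internal review runs day 16 to 16 + 9 = day 25.
After internal review (finishes day 25, plus 2-day gap → day 27), revision can start at day 27 and finishes at day 37.
Submission has to wait for revision (finishes day 37); internal review (finishes day 25); data collection (finishes day 16). The latest of these is day 37, so submission runs day 37 to 37 + 9 = day 46.
Every task is finished by day 46, which is no later than the deadline of 53, so the schedule is feasible.

Yes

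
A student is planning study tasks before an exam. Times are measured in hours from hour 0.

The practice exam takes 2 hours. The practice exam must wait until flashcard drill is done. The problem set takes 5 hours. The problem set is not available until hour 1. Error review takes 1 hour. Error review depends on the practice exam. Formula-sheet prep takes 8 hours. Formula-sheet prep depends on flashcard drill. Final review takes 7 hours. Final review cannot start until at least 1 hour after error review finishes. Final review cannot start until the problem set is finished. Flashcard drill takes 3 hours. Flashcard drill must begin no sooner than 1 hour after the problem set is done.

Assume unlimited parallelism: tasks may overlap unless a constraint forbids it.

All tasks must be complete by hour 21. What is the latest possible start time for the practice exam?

Nothing follows final review; the deadline of hour 21 is its only limit. It must start by 21 − 7 = hour 14.
Error review feeds into final review (must start by hour 14, minus 1-hour gap → hour 13); so error review must finish by hour 13 and therefore start by hour 12.
The practice exam has to be done before error review (must start by hour 12). That means finishing by hour 12, i.e. starting by 12 − 2 = hour 10.

10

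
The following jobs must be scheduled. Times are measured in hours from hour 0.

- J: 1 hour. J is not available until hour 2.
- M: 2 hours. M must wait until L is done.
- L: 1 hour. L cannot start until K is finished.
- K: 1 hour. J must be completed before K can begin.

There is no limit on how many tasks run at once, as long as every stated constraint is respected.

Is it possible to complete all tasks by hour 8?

Yes

J cannot begin until its own release at hour 2. It runs from hour 2 to 2 + 1 = hour 3.
K waits on J (finishes hour 3), so it starts at hour 3 and finishes at 3 + 1 = hour 4.
L waits on K (finishes hour 4), so it starts at hour 4 and finishes at 4 + 1 = hour 5.
M waits on L (finishes hour 5), so it starts at hour 5 and finishes at 5 + 2 = hour 7.
Every task is finished by hour 7, which is no later than the deadline of 8, so the schedule is feasible.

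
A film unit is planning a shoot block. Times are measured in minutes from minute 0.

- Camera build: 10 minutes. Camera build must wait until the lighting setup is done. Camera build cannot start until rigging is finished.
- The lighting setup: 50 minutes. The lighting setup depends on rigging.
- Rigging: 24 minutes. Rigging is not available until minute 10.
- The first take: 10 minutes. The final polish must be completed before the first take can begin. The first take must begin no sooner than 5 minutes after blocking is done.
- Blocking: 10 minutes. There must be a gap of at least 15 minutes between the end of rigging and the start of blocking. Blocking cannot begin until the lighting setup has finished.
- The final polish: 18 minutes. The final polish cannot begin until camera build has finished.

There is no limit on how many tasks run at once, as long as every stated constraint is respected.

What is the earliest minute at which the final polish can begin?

94

After its own release at minute 10, rigging can start at minute 10 and finishes at minute 34.
The lighting setup cannot begin until rigging (finishes minute 34). It runs from minute 34 to 34 + 50 = minute 84.
For camera build: the lighting setup (finishes minute 84); rigging (finishes minute 34). Taking the maximum gives a start of minute 84, and it finishes at 84 + 10 = minute 94.
The final polish waits on camera build (finishes minute 94), so the earliest it can start is minute 94.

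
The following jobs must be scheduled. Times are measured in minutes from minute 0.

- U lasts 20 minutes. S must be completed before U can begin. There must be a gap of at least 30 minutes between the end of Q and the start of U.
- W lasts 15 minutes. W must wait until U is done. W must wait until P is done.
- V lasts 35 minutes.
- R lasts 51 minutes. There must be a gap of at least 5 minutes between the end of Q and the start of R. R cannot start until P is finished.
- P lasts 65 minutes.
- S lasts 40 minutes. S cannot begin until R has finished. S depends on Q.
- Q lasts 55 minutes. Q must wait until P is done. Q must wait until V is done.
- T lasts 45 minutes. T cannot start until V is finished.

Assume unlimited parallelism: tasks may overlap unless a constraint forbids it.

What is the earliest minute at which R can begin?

125

V can start immediately at minute 0; it finishes at minute 35.
P has no prerequisites, so it starts at minute 0 and finishes at minute 65.
For Q: P (finishes minute 65); V (finishes minute 35). Taking the maximum gives a start of minute 65, and it finishes at 65 + 55 = minute 120.
R waits on Q (finishes minute 120, plus 5-minute gap → minute 125); P (finishes minute 65). The latest of these is minute 125, which is the earliest R can start.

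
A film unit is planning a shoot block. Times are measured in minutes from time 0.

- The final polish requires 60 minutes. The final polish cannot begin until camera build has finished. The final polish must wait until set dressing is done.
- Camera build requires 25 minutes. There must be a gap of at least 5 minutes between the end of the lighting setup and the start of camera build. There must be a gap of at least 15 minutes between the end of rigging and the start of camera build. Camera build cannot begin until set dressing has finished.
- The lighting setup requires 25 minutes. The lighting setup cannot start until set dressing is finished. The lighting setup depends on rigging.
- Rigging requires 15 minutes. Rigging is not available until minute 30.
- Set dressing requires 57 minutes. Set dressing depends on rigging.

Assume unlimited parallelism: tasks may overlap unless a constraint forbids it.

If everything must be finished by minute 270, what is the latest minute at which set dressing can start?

98

To finish by minute 270, the final polish (duration 60) must start no later than minute 210.
Since the final polish (must start by minute 210) depends on it, camera build must finish by minute 210. Backing off its 25-minute duration gives a latest start of minute 185.
The lighting setup feeds into camera build (must start by minute 185, minus 5-minute gap → minute 180); so the lighting setup must finish by minute 180 and therefore start by minute 155.
Set dressing has several dependents: the lighting setup (must start by minute 155); camera build (must start by minute 185); the final polish (must start by minute 210). The earliest of those limits is minute 155, so set dressing must start by 155 − 57 = minute 98.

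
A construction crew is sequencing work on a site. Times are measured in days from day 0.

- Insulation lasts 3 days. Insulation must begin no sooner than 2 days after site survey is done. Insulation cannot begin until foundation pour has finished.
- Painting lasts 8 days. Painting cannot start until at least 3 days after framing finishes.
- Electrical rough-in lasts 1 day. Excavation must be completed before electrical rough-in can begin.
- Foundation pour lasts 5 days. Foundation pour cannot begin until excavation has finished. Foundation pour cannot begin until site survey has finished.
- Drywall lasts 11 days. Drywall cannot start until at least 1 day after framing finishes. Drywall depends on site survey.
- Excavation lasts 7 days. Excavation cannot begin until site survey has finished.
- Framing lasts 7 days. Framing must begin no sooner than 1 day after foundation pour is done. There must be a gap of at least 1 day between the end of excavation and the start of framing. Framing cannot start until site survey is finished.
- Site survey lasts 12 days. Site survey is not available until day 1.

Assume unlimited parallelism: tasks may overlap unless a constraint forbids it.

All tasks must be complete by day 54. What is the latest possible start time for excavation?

22

Drywall has no dependents, so it just needs to finish by day 54. Starting by 54 − 11 = day 43 achieves that.
Nothing follows painting; the deadline of day 54 is its only limit. It must start by 54 − 8 = day 46.
Framing feeds drywall (must start by day 43, minus 1-day gap → day 42); painting (must start by day 46, minus 3-day gap → day 43). Taking the minimum, framing must finish by day 42 and start by 42 − 7 = day 35.
Nothing follows insulation; the deadline of day 54 is its only limit. It must start by 54 − 3 = day 51.
Foundation pour must finish in time for framing (must start by day 35, minus 1-day gap → day 34); insulation (must start by day 51). The tightest is day 34, so foundation pour must start by 34 − 5 = day 29.
Electrical rough-in must finish by day 54; it takes 1 day, so it must start by 54 − 1 = day 53.
Excavation feeds foundation pour (must start by day 29); framing (must start by day 35, minus 1-day gap → day 34); electrical rough-in (must start by day 53). Taking the minimum, excavation must finish by day 29 and start by 29 − 7 = day 22.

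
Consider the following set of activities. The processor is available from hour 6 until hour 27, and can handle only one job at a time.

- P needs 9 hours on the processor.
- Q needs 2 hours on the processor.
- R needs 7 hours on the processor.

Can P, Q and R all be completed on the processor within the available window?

Yes

The processor window is 27 − 6 = 21 hours.
Running back to back, the jobs need 9 + 2 + 7 = 18 hours on the processor.
Since 18 ≤ 21, they fit within the window.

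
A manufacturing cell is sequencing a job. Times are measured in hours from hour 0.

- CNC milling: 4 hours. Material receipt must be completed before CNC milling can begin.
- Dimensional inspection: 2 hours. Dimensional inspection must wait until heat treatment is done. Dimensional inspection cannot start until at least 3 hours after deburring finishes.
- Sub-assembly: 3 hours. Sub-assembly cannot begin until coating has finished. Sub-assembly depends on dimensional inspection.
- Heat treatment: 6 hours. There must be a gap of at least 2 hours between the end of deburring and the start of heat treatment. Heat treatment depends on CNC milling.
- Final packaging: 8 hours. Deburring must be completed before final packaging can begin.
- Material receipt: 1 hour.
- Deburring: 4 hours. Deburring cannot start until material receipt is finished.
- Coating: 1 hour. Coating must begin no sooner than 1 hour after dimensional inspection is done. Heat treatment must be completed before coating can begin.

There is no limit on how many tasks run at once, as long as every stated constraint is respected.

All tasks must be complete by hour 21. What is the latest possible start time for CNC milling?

Sub-assembly has no dependents, so it just needs to finish by hour 21. Starting by 21 − 3 = hour 18 achieves that.
Coating feeds into sub-assembly (must start by hour 18); so coating must finish by hour 18 and therefore start by hour 17.
Dimensional inspection has several dependents: coating (must start by hour 17, minus 1-hour gap → hour 16); sub-assembly (must start by hour 18). The earliest of those limits is hour 16, so dimensional inspection must start by 16 − 2 = hour 14.
For heat treatment: dimensional inspection (must start by hour 14); coating (must start by hour 17). The most restrictive is hour 14; with a 6-hour duration, heat treatment must start by hour 8.
CNC milling has to be done before heat treatment (must start by hour 8). That means finishing by hour 8, i.e. starting by 8 − 4 = hour 4.

4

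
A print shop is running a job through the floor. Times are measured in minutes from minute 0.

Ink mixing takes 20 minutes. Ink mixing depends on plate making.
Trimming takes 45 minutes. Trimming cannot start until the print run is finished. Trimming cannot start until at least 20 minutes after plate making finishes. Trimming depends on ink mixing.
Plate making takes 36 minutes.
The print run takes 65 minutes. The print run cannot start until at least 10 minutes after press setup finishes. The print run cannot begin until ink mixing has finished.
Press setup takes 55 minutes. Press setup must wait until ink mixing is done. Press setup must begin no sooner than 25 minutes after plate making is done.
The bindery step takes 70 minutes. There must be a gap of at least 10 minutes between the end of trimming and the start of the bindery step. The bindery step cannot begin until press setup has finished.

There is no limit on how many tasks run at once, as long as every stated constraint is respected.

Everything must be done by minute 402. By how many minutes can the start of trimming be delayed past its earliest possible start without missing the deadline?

86

Nothing blocks plate making, so it runs from minute 0 to minute 36.
After plate making (finishes minute 36), ink mixing can start at minute 36 and finishes at minute 56.
Press setup needs all of ink mixing (finishes minute 56); plate making (finishes minute 36, plus 25-minute gap → minute 61). That puts its earliest start at minute 61; it finishes at 61 + 55 = minute 116.
For the print run: press setup (finishes minute 116, plus 10-minute gap → minute 126); ink mixing (finishes minute 56). Taking the maximum gives a start of minute 126, and it finishes at 126 + 65 = minute 191.
Trimming cannot start until the print run (finishes minute 191); plate making (finishes minute 36, plus 20-minute gap → minute 56); ink mixing (finishes minute 56). The controlling bound is minute 191, so trimming finishes at 191 + 45 = minute 236.

Working backward from the deadline:
Nothing follows the bindery step; the deadline of minute 402 is its only limit. It must start by 402 − 70 = minute 332.
Since the bindery step (must start by minute 332, minus 10-minute gap → minute 322) depends on it, trimming must finish by minute 322. Backing off its 45-minute duration gives a latest start of minute 277.
So trimming can start as early as minute 191 and as late as minute 277, giving 277 − 191 = 86 minutes of slack.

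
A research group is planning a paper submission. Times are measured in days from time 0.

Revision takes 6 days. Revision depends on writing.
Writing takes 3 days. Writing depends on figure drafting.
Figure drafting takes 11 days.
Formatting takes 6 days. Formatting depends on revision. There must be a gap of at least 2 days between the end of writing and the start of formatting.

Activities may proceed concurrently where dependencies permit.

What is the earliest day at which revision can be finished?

Figure drafting can start immediately at day 0; it finishes at day 11.
Writing waits on figure drafting (finishes day 11), so it starts at day 11 and finishes at 11 + 3 = day 14.
Revision cannot begin until writing (finishes day 14). It runs from day 14 to 14 + 6 = day 20.

20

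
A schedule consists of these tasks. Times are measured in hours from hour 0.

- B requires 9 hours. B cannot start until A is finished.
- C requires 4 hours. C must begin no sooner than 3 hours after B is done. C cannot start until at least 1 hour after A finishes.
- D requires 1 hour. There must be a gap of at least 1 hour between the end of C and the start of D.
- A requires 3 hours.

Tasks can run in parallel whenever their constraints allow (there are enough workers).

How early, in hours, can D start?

20

A has no prerequisites, so it starts at hour 0 and finishes at hour 3.
B cannot begin until A (finishes hour 3). It runs from hour 3 to 3 + 9 = hour 12.
C has to wait for B (finishes hour 12, plus 3-hour gap → hour 15); A (finishes hour 3, plus 1-hour gap → hour 4). The latest of these is hour 15, so C runs hour 15 to 15 + 4 = hour 19.
D waits on C (finishes hour 19, plus 1-hour gap → hour 20), so the earliest it can start is hour 20.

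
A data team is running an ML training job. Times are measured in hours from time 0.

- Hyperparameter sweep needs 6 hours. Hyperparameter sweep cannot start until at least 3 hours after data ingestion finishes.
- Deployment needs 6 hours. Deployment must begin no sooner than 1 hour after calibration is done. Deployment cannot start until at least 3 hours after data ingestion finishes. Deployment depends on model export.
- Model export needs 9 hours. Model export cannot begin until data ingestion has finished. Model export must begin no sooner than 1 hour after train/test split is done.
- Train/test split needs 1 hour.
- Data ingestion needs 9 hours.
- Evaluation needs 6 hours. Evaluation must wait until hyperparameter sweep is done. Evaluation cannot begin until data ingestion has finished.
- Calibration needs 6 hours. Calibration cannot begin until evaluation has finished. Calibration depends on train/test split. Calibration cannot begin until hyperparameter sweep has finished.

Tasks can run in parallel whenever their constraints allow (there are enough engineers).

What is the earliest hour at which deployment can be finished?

Nothing blocks train/test split, so it runs from hour 0 to hour 1.
Data ingestion can start immediately at hour 0; it finishes at hour 9.
Model export cannot start until data ingestion (finishes hour 9); train/test split (finishes hour 1, plus 1-hour gap → hour 2). The controlling bound is hour 9, so model export finishes at 9 + 9 = hour 18.
After data ingestion (finishes hour 9, plus 3-hour gap → hour 12), hyperparameter sweep can start at hour 12 and finishes at hour 18.
Evaluation has to wait for hyperparameter sweep (finishes hour 18); data ingestion (finishes hour 9). The latest of these is hour 18, so evaluation runs hour 18 to 18 + 6 = hour 24.
For calibration: evaluation (finishes hour 24); train/test split (finishes hour 1); hyperparameter sweep (finishes hour 18). Taking the maximum gives a start of hour 24, and it finishes at 24 + 6 = hour 30.
Deployment cannot start until calibration (finishes hour 30, plus 1-hour gap → hour 31); data ingestion (finishes hour 9, plus 3-hour gap → hour 12); model export (finishes hour 18). The controlling bound is hour 31, so deployment finishes at 31 + 6 = hour 37.

37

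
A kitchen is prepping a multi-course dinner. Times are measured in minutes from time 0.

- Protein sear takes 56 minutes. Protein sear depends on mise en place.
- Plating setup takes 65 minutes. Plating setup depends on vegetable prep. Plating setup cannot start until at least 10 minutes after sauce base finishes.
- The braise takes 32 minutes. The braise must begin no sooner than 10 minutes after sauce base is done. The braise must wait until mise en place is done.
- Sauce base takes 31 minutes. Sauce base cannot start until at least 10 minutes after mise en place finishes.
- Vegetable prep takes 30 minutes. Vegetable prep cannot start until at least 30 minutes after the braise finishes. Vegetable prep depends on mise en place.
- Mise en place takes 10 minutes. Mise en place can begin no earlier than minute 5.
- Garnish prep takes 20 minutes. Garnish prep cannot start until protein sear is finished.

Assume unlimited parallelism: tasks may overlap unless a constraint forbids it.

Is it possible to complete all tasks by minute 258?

Yes

Mise en place cannot begin until its own release at minute 5. It runs from minute 5 to 5 + 10 = minute 15.
Protein sear cannot begin until mise en place (finishes minute 15). It runs from minute 15 to 15 + 56 = minute 71.
After protein sear (finishes minute 71), garnish prep can start at minute 71 and finishes at minute 91.
Sauce base waits on mise en place (finishes minute 15, plus 10-minute gap → minute 25), so it starts at minute 25 and finishes at 25 + 31 = minute 56.
The braise cannot start until sauce base (finishes minute 56, plus 10-minute gap → minute 66); mise en place (finishes minute 15). The controlling bound is minute 66, so the braise finishes at 66 + 32 = minute 98.
Vegetable prep cannot start until the braise (finishes minute 98, plus 30-minute gap → minute 128); mise en place (finishes minute 15). The controlling bound is minute 128, so vegetable prep finishes at 128 + 30 = minute 158.
Plating setup cannot start until vegetable prep (finishes minute 158); sauce base (finishes minute 56, plus 10-minute gap → minute 66). The controlling bound is minute 158, so plating setup finishes at 158 + 65 = minute 223.
Every task is finished by minute 223, which is no later than the deadline of 258, so the schedule is feasible.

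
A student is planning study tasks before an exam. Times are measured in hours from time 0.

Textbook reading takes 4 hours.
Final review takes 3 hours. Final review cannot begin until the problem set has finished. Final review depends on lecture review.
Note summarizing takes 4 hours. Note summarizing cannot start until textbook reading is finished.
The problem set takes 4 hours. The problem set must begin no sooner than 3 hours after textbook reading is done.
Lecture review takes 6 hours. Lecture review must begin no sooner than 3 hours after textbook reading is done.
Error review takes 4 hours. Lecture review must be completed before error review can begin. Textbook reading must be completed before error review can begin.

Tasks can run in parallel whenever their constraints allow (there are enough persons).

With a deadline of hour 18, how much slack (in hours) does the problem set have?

Nothing blocks textbook reading, so it runs from hour 0 to hour 4.
The problem set waits on textbook reading (finishes hour 4, plus 3-hour gap → hour 7), so it starts at hour 7 and finishes at 7 + 4 = hour 11.

Working backward from the deadline:
Final review must finish by hour 18; it takes 3 hours, so it must start by 18 − 3 = hour 15.
The problem set feeds into final review (must start by hour 15); so the problem set must finish by hour 15 and therefore start by hour 11.
So the problem set can start as early as hour 7 and as late as hour 11, giving 11 − 7 = 4 hours of slack.

4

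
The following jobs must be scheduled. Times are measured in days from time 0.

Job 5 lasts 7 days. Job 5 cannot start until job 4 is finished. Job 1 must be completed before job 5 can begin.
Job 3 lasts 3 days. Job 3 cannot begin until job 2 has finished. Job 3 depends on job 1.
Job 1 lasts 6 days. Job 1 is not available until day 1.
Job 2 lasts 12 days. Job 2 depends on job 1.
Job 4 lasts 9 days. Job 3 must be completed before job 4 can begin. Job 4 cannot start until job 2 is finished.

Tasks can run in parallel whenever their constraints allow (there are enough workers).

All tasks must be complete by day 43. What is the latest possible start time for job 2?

Nothing follows job 5; the deadline of day 43 is its only limit. It must start by 43 − 7 = day 36.
Job 4 has to be done before job 5 (must start by day 36). That means finishing by day 36, i.e. starting by 36 − 9 = day 27.
Since job 4 (must start by day 27) depends on it, job 3 must finish by day 27. Backing off its 3-day duration gives a latest start of day 24.
Job 2 must finish in time for job 3 (must start by day 24); job 4 (must start by day 27). The tightest is day 24, so job 2 must start by 24 − 12 = day 12.

12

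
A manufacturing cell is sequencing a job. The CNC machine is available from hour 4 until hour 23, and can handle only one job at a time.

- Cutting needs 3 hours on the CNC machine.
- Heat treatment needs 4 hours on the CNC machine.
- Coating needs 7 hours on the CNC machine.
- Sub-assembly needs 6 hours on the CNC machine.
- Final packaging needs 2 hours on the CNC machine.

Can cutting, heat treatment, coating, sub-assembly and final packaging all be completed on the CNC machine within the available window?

No

The CNC machine window is 23 − 4 = 19 hours.
Running back to back, the jobs need 3 + 4 + 7 + 6 + 2 = 22 hours on the CNC machine.
Since 22 > 19, they cannot all fit.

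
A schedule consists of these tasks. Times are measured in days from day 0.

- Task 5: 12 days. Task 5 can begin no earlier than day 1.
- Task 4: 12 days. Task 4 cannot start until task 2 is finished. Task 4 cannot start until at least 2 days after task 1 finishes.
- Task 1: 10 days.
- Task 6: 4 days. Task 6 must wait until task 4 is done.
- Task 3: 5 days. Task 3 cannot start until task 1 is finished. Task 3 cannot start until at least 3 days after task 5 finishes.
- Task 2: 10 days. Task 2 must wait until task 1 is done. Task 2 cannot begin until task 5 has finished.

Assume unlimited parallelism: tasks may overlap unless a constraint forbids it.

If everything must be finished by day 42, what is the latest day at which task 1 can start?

6

Task 6 has no dependents, so it just needs to finish by day 42. Starting by 42 − 4 = day 38 achieves that.
Since task 6 (must start by day 38) depends on it, task 4 must finish by day 38. Backing off its 12-day duration gives a latest start of day 26.
Task 2 has to be done before task 4 (must start by day 26). That means finishing by day 26, i.e. starting by 26 − 10 = day 16.
To finish by day 42, task 3 (duration 5) must start no later than day 37.
Task 1 has several dependents: task 2 (must start by day 16); task 3 (must start by day 37); task 4 (must start by day 26, minus 2-day gap → day 24). The earliest of those limits is day 16, so task 1 must start by 16 − 10 = day 6.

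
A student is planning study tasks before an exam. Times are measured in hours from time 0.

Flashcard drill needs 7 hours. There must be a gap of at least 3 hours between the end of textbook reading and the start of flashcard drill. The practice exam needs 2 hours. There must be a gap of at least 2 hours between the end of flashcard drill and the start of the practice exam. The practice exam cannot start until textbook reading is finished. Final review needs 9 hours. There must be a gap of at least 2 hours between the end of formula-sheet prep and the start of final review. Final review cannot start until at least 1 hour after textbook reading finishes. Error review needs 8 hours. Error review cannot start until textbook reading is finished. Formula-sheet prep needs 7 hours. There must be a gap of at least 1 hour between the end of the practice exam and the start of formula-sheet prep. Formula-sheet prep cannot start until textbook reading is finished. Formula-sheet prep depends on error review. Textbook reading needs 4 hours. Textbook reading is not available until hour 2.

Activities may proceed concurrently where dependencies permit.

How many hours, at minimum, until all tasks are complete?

39

Textbook reading cannot begin until its own release at hour 2. It runs from hour 2 to 2 + 4 = hour 6.
Error review cannot begin until textbook reading (finishes hour 6). It runs from hour 6 to 6 + 8 = hour 14.
Flashcard drill cannot begin until textbook reading (finishes hour 6, plus 3-hour gap → hour 9). It runs from hour 9 to 9 + 7 = hour 16.
The practice exam has to wait for flashcard drill (finishes hour 16, plus 2-hour gap → hour 18); textbook reading (finishes hour 6). The latest of these is hour 18, so the practice exam runs hour 18 to 18 + 2 = hour 20.
Formula-sheet prep cannot start until the practice exam (finishes hour 20, plus 1-hour gap → hour 21); textbook reading (finishes hour 6); error review (finishes hour 14). The controlling bound is hour 21, so formula-sheet prep finishes at 21 + 7 = hour 28.
Final review has to wait for formula-sheet prep (finishes hour 28, plus 2-hour gap → hour 30); textbook reading (finishes hour 6, plus 1-hour gap → hour 7). The latest of these is hour 30, so final review runs hour 30 to 30 + 9 = hour 39.
All tasks are finished once the last one completes. Finish times: Textbook reading at 6, Flashcard drill at 16, The practice exam at 20, Error review at 14, Formula-sheet prep at 28, Final review at 39. The latest is hour 39.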